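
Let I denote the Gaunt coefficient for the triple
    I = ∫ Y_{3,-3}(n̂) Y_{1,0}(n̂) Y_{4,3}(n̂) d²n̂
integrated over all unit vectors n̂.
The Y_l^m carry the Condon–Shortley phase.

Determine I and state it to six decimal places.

-0.162868

Checks pass: Σm=0; 8 even; l₃=4∈[2,4].
(2·3+1)(2·1+1)(2·4+1) = 189
Δ: 0! 6! 2! / 9! → 1/252
sum: t=0:+1/36 = 1/36
3j²(3 1 4; 0 0 0) = Δ·Π!·Σ² = 4/63  (sign +1)
sum: t=0:+1/720 = 1/720
3j²(3 1 4; -3 0 3) = Δ·Π!·Σ² = 1/36  (sign -1)
combine: 4πI² = 189·4/63·1/36 = 1/3
take √, sign -1: I = -0.16286750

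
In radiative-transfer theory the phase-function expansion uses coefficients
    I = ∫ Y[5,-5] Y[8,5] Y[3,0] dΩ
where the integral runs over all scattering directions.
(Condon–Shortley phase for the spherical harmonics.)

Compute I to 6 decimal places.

-0.071001

Checks pass: Σm=0; 16 even; l₃=3∈[3,13].
(2·5+1)(2·8+1)(2·3+1) = 1309
Δ: 10! 0! 6! / 17! → 1/136136
sum: t=5:−1/518400 = -1/518400
3j²(5 8 3; 0 0 0) = Δ·Π!·Σ² = 56/2431  (sign +1)
sum: t=10:+1/130636800 = 1/130636800
3j²(5 8 3; -5 5 0) = Δ·Π!·Σ² = 1/476  (sign -1)
combine: 4πI² = 1309·56/2431·1/476 = 14/221
take √, sign -1: I = -0.07100075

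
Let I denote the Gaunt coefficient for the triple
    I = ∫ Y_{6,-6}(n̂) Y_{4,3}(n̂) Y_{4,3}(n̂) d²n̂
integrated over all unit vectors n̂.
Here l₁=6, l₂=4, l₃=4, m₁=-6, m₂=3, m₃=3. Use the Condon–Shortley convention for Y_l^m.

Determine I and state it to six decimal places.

0.216205

Rules hold: Σm=0, L=14 even, 2≤4≤10.
N = 13·9·9 = 1053
Δ = 6!·6!·2!/15! = 1/1261260
Racah Σ t=2..4: t=2:+1/4608 t=3:−1/1296 t=4:+1/4608 = -7/20736
⇒ 3j(6 4 4; 0 0 0)² = 20/1287, sgn -1
Racah Σ t=6..6: t=6:+1/518400 = 1/518400
⇒ 3j(6 4 4; -6 3 3)² = 7/195, sgn -1
4πI² = N·(3j₀)²·(3jₘ)² = 84/143
I = +1·√(0.587413/4π) = 0.21620548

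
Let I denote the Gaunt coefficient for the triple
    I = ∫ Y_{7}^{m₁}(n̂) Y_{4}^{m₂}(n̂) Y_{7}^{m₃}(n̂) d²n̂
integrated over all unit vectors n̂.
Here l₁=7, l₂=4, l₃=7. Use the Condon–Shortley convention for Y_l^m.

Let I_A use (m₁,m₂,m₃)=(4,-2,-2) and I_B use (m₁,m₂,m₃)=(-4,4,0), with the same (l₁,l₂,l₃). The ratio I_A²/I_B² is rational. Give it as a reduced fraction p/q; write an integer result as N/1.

3/196

Shared (l₁,l₂,l₃)=(7,4,7): N and (l;000)² cancel in I_A²/I_B².
A: Δ = 4!·10!·4!/19! = 1/58198140; Racah Σ t=0..2: t=0:+1/2903040 t=1:−1/2903040 t=2:+1/34836480 = 1/34836480; ⇒ 3j(7 4 7; 4 -2 -2)² = 25/117572, sgn -1
B: Δ = 4!·10!·4!/19! = 1/58198140; Racah Σ t=4..4: t=4:+1/17418240 = 1/17418240; ⇒ 3j(7 4 7; -4 4 0)² = 175/12597, sgn -1
I_A²/I_B² = (25/117572)/(175/12597) = 3/196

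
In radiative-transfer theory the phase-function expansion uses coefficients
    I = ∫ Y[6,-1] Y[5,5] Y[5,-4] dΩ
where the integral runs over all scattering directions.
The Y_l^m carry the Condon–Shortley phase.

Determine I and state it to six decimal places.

Rules hold: Σm=0, L=16 even, 1≤5≤11.
N = 13·11·11 = 1573
Δ = 6!·6!·4!/17! = 1/28588560
Racah Σ t=1..5: t=1:−1/345600 t=2:+1/13824 t=3:−1/5184 t=4:+1/13824 t=5:−1/345600 = -7/129600
⇒ 3j(6 5 5; 0 0 0)² = 80/7293, sgn +1
Racah Σ t=6..6: t=6:+1/2073600 = 1/2073600
⇒ 3j(6 5 5; -1 5 -4)² = 63/9724, sgn -1
4πI² = N·(3j₀)²·(3jₘ)² = 420/3757
I = -1·√(0.111791/4π) = -0.09431898

-0.094319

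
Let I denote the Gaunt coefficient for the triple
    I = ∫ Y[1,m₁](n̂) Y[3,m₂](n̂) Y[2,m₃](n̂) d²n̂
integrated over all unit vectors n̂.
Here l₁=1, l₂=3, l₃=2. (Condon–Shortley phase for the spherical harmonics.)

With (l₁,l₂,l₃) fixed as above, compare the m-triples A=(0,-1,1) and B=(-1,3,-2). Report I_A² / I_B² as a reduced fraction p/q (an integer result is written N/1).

l's match ⇒ only the (l;m) 3-j factors differ between A and B.
A: triangle coeff Δ(1,3,2) = 1/105; Σ_t [1,1]: t=1:−1/6 = -1/6; (3j)²=8/105 [(1 3 2; 0 -1 1)], sign=+1
B: triangle coeff Δ(1,3,2) = 1/105; Σ_t [2,2]: t=2:+1/48 = 1/48; (3j)²=1/7 [(1 3 2; -1 3 -2)], sign=+1
I_A²/I_B² = (8/105)/(1/7) = 8/15

8/15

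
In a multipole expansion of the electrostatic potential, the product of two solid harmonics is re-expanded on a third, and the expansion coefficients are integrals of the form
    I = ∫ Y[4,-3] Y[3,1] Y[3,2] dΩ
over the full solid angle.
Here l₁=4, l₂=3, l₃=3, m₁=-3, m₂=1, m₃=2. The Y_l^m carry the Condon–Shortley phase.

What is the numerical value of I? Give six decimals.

Rules hold: Σm=0, L=10 even, 1≤3≤7.
N = 9·7·7 = 441
Δ = 4!·4!·2!/11! = 1/34650
Racah Σ t=1..3: t=1:−1/72 t=2:+1/16 t=3:−1/72 = 5/144
⇒ 3j(4 3 3; 0 0 0)² = 2/77, sgn -1
Racah Σ t=3..4: t=3:−1/144 t=4:+1/288 = -1/288
⇒ 3j(4 3 3; -3 1 2)² = 1/99, sgn +1
4πI² = N·(3j₀)²·(3jₘ)² = 14/121
I = -1·√(0.115702/4π) = -0.09595473

-0.095955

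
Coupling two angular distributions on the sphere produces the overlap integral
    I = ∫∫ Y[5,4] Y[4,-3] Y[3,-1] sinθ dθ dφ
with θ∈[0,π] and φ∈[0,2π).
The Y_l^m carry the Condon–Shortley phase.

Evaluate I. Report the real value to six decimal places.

Checks pass: Σm=0; 12 even; l₃=3∈[1,9].
(2·5+1)(2·4+1)(2·3+1) = 693
Δ: 6! 4! 2! / 13! → 1/180180
sum: t=2:+1/576 t=3:−1/144 t=4:+1/576 = -1/288
3j²(5 4 3; 0 0 0) = Δ·Π!·Σ² = 20/1001  (sign +1)
sum: t=0:+1/4320 t=1:−1/5760 = 1/17280
3j²(5 4 3; 4 -3 -1) = Δ·Π!·Σ² = 7/4290  (sign +1)
combine: 4πI² = 693·20/1001·7/4290 = 42/1859
take √, sign +1: I = 0.04240138

0.042401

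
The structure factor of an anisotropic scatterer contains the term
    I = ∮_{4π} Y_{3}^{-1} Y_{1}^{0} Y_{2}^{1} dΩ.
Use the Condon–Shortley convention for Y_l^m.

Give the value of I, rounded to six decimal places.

-0.233597

Checks pass: Σm=0; 6 even; l₃=2∈[2,4].
(2·3+1)(2·1+1)(2·2+1) = 105
Δ: 2! 4! 0! / 7! → 1/105
sum: t=1:−1/4 = -1/4
3j²(3 1 2; 0 0 0) = Δ·Π!·Σ² = 3/35  (sign -1)
sum: t=1:−1/6 = -1/6
3j²(3 1 2; -1 0 1) = Δ·Π!·Σ² = 8/105  (sign +1)
combine: 4πI² = 105·3/35·8/105 = 24/35
take √, sign -1: I = -0.23359668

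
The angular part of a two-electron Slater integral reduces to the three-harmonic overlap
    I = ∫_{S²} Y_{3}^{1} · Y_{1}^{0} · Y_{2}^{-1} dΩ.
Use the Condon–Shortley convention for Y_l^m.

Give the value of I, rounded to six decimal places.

Rules hold: Σm=0, L=6 even, 2≤2≤4.
N = 7·3·5 = 105
Δ = 2!·4!·0!/7! = 1/105
Racah Σ t=1..1: t=1:−1/4 = -1/4
⇒ 3j(3 1 2; 0 0 0)² = 3/35, sgn -1
Racah Σ t=1..1: t=1:−1/6 = -1/6
⇒ 3j(3 1 2; 1 0 -1)² = 8/105, sgn +1
4πI² = N·(3j₀)²·(3jₘ)² = 24/35
I = -1·√(0.685714/4π) = -0.23359668

-0.233597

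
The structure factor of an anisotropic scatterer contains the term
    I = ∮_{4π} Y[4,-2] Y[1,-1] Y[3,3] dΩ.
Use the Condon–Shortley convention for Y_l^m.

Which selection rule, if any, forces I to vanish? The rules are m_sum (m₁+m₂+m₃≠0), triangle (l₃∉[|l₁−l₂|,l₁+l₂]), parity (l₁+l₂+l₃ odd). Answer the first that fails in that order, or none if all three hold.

azimuthal sum: -2 − 1 + 3 = 0  ✓
3 ≤ 3 ≤ 5 (triangle on l)  ✓
L = 4 + 1 + 3 = 8 (even)  ✓

none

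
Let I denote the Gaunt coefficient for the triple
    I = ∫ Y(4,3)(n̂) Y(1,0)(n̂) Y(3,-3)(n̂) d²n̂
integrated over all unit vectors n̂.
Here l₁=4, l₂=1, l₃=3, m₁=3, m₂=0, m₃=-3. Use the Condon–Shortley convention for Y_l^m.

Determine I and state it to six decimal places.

-0.162868

Checks pass: Σm=0; 8 even; l₃=3∈[3,5].
(2·4+1)(2·1+1)(2·3+1) = 189
Δ: 2! 6! 0! / 9! → 1/252
sum: t=1:−1/36 = -1/36
3j²(4 1 3; 0 0 0) = Δ·Π!·Σ² = 4/63  (sign +1)
sum: t=1:−1/720 = -1/720
3j²(4 1 3; 3 0 -3) = Δ·Π!·Σ² = 1/36  (sign -1)
combine: 4πI² = 189·4/63·1/36 = 1/3
take √, sign -1: I = -0.16286750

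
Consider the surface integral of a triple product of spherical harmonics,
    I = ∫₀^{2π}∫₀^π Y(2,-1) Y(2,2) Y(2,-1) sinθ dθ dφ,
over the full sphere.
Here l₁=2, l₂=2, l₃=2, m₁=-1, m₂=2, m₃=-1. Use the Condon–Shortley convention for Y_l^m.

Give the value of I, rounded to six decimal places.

m-sum 0 ✓  L=6 even ✓  0≤2≤4 ✓
Π(2lᵢ+1) = 5×5×5 = 125
triangle coeff Δ(2,2,2) = 1/630
Σ_t [0,2]: t=0:+1/8 t=1:−1/1 t=2:+1/8 = -3/4
(3j)²=2/35 [(2 2 2; 0 0 0)], sign=-1
Σ_t [2,2]: t=2:+1/4 = 1/4
(3j)²=3/35 [(2 2 2; -1 2 -1)], sign=-1
⇒ 4πI² = 30/49
I = (+1)√(30/49/(4π)) = 0.22072812

0.220728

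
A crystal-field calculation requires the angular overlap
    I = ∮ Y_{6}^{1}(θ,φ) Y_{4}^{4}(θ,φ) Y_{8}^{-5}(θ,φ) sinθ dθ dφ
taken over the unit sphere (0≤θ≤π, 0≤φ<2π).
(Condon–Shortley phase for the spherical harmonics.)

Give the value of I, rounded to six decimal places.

m-sum 0 ✓  L=18 even ✓  2≤8≤10 ✓
Π(2lᵢ+1) = 13×9×17 = 1989
triangle coeff Δ(6,4,8) = 1/23279256
Σ_t [0,2]: t=0:+1/1658880 t=1:−1/518400 t=2:+1/1658880 = -1/1382400
(3j)²=504/46189 [(6 4 8; 0 0 0)], sign=-1
Σ_t [2,2]: t=2:+1/43545600 = 1/43545600
(3j)²=20/969 [(6 4 8; 1 4 -5)], sign=-1
⇒ 4πI² = 30240/67507
I = (+1)√(30240/67507/(4π)) = 0.18880416

0.188804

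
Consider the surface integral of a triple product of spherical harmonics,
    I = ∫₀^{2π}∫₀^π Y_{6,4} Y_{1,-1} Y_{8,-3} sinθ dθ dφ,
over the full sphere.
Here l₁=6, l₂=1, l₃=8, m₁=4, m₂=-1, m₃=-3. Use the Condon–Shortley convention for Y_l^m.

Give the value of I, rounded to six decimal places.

|6−1|≤8≤6+1 violated ⇒ I = 0

0.000000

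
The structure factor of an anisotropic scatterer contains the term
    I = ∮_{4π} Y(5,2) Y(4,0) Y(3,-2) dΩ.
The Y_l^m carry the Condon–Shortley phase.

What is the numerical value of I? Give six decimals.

Checks pass: Σm=0; 12 even; l₃=3∈[1,9].
(2·5+1)(2·4+1)(2·3+1) = 693
Δ: 6! 4! 2! / 13! → 1/180180
sum: t=2:+1/576 t=3:−1/144 t=4:+1/576 = -1/288
3j²(5 4 3; 0 0 0) = Δ·Π!·Σ² = 20/1001  (sign +1)
sum: t=2:+1/576 t=3:−1/864 = 1/1728
3j²(5 4 3; 2 0 -2) = Δ·Π!·Σ² = 5/1287  (sign -1)
combine: 4πI² = 693·20/1001·5/1287 = 100/1859
take √, sign -1: I = -0.06542675

-0.065427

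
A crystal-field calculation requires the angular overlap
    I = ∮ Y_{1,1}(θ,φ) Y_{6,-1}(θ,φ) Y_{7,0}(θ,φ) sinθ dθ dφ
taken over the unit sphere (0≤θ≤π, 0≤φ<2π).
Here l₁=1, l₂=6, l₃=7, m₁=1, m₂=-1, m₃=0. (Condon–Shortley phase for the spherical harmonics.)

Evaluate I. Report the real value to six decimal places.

0.160342

Checks pass: Σm=0; 14 even; l₃=7∈[5,7].
(2·1+1)(2·6+1)(2·7+1) = 585
Δ: 0! 2! 12! / 15! → 1/1365
sum: t=0:+1/518400 = 1/518400
3j²(1 6 7; 0 0 0) = Δ·Π!·Σ² = 7/195  (sign -1)
sum: t=0:+1/1209600 = 1/1209600
3j²(1 6 7; 1 -1 0) = Δ·Π!·Σ² = 1/65  (sign -1)
combine: 4πI² = 585·7/195·1/65 = 21/65
take √, sign +1: I = 0.16034227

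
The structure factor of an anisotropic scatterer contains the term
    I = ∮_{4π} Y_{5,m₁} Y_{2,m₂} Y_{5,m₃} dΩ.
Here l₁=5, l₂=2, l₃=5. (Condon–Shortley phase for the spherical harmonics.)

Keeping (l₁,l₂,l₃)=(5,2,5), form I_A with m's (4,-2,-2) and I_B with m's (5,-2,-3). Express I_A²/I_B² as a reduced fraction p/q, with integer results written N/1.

l's match ⇒ only the (l;m) 3-j factors differ between A and B.
A: triangle coeff Δ(5,2,5) = 1/38610; Σ_t [0,0]: t=0:+1/20160 = 1/20160; (3j)²=12/715 [(5 2 5; 4 -2 -2)], sign=-1
B: triangle coeff Δ(5,2,5) = 1/38610; Σ_t [0,0]: t=0:+1/161280 = 1/161280; (3j)²=1/143 [(5 2 5; 5 -2 -3)], sign=+1
I_A²/I_B² = (12/715)/(1/143) = 12/5

12/5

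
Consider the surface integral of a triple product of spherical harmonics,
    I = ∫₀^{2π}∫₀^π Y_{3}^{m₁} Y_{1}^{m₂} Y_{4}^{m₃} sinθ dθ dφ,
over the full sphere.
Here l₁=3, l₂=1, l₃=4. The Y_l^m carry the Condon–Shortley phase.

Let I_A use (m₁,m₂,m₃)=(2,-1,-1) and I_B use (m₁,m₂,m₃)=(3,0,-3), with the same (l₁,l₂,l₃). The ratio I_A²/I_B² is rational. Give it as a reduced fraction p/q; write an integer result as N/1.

Same 3,1,4: normalisation and zero-m 3j drop out of the ratio.
A: Δ: 0! 6! 2! / 9! → 1/252; sum: t=0:+1/240 = 1/240; 3j²(3 1 4; 2 -1 -1) = Δ·Π!·Σ² = 1/84  (sign -1)
B: Δ: 0! 6! 2! / 9! → 1/252; sum: t=0:+1/720 = 1/720; 3j²(3 1 4; 3 0 -3) = Δ·Π!·Σ² = 1/36  (sign -1)
I_A²/I_B² = (1/84)/(1/36) = 3/7

3/7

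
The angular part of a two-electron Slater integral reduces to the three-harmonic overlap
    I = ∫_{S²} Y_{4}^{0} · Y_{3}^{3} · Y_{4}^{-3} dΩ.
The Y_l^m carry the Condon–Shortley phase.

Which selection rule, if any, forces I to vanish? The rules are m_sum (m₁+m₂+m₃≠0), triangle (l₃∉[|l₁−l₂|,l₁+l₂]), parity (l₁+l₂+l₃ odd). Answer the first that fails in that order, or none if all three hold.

m₁+m₂+m₃ = 0 + 3 − 3 = 0  ✓
triangle: |4−3|=1 ≤ l₃=4 ≤ 4+3=7  ✓
parity: l₁+l₂+l₃ = 11 is odd  ✗

parity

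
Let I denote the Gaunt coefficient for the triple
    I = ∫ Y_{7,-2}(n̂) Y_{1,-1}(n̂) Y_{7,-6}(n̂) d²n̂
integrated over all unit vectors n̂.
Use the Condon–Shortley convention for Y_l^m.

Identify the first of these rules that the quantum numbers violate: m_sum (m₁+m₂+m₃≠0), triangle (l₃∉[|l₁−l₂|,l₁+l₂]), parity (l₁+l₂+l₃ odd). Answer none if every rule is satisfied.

m_sum

Σmᵢ = -9  ✗
l₃∈[|l₁−l₂|,l₁+l₂]=[6,8], have l₃=7
Σlᵢ = 15 ⇒ odd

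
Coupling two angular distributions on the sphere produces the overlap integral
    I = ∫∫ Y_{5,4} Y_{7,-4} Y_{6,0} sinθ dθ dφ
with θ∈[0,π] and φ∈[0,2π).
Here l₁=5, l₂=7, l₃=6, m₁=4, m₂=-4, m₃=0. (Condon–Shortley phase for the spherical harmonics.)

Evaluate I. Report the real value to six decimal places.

-0.050867

Checks pass: Σm=0; 18 even; l₃=6∈[2,12].
(2·5+1)(2·7+1)(2·6+1) = 2145
Δ: 6! 4! 8! / 19! → 1/174594420
sum: t=1:−1/4147200 t=2:+1/207360 t=3:−1/82944 t=4:+1/207360 t=5:−1/4147200 = -1/345600
3j²(5 7 6; 0 0 0) = Δ·Π!·Σ² = 420/46189  (sign -1)
sum: t=0:+1/3110400 t=1:−1/4147200 = 1/12441600
3j²(5 7 6; 4 -4 0) = Δ·Π!·Σ² = 7/4199  (sign +1)
combine: 4πI² = 2145·420/46189·7/4199 = 44100/1356277
take √, sign -1: I = -0.05086747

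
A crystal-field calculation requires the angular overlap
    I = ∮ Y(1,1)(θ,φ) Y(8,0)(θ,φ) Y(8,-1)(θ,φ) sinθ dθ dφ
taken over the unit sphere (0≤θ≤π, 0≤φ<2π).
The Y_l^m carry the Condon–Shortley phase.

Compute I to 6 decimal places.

0.000000

Σlᵢ=17 odd — θ-integrand is odd under cosθ→−cosθ; I=0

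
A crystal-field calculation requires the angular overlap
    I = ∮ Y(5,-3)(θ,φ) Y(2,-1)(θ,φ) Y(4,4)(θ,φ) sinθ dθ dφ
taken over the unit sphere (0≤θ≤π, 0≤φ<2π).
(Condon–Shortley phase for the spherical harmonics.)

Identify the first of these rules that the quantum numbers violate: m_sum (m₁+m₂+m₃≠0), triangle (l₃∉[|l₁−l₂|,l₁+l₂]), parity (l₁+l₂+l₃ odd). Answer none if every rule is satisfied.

m₁+m₂+m₃ = -3 − 1 + 4 = 0  ✓
triangle: |5−2|=3 ≤ l₃=4 ≤ 5+2=7  ✓
parity: l₁+l₂+l₃ = 11 is odd  ✗

parity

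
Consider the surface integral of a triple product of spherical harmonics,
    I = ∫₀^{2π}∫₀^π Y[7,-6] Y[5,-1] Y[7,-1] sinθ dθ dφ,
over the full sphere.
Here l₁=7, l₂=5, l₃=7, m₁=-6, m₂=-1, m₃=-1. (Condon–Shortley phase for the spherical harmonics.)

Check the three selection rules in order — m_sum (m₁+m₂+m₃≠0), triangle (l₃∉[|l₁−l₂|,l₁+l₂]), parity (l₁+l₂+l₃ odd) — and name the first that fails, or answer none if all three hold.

m_sum

m₁+m₂+m₃ = -6 − 1 − 1 = -8  ✗
triangle: |7−5|=2 ≤ l₃=7 ≤ 7+5=12
parity: l₁+l₂+l₃ = 19 is odd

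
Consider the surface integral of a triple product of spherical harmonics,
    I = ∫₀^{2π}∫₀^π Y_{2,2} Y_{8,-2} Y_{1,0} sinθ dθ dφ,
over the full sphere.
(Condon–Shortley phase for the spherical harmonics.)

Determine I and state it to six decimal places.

0.000000

triangle: need 6≤l₃≤10, have 1; I=0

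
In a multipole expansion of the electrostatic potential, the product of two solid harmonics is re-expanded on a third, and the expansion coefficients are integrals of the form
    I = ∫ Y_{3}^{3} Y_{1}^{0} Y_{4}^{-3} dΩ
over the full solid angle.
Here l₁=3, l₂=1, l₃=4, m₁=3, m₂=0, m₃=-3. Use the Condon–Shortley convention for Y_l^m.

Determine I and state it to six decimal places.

-0.162868

Checks pass: Σm=0; 8 even; l₃=4∈[2,4].
(2·3+1)(2·1+1)(2·4+1) = 189
Δ: 0! 6! 2! / 9! → 1/252
sum: t=0:+1/36 = 1/36
3j²(3 1 4; 0 0 0) = Δ·Π!·Σ² = 4/63  (sign +1)
sum: t=0:+1/720 = 1/720
3j²(3 1 4; 3 0 -3) = Δ·Π!·Σ² = 1/36  (sign -1)
combine: 4πI² = 189·4/63·1/36 = 1/3
take √, sign -1: I = -0.16286750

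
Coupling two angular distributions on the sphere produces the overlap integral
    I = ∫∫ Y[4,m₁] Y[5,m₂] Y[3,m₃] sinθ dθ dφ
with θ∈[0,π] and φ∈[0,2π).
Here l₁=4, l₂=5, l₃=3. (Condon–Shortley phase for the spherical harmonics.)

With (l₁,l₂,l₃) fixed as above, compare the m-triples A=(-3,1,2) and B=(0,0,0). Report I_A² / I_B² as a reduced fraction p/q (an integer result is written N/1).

Same 4,5,3: normalisation and zero-m 3j drop out of the ratio.
A: Δ: 6! 2! 4! / 13! → 1/180180; sum: t=5:−1/1440 t=6:+1/17280 = -11/17280; 3j²(4 5 3; -3 1 2) = Δ·Π!·Σ² = 11/468  (sign +1)
B: Δ: 6! 2! 4! / 13! → 1/180180; sum: t=2:+1/576 t=3:−1/144 t=4:+1/576 = -1/288; 3j²(4 5 3; 0 0 0) = Δ·Π!·Σ² = 20/1001  (sign +1)
I_A²/I_B² = (11/468)/(20/1001) = 847/720

847/720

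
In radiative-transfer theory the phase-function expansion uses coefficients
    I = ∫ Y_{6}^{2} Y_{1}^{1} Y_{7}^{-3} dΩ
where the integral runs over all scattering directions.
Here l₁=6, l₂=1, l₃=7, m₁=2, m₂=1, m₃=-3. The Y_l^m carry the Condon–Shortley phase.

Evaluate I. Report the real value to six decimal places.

Checks pass: Σm=0; 14 even; l₃=7∈[5,7].
(2·6+1)(2·1+1)(2·7+1) = 585
Δ: 0! 12! 2! / 15! → 1/1365
sum: t=0:+1/518400 = 1/518400
3j²(6 1 7; 0 0 0) = Δ·Π!·Σ² = 7/195  (sign -1)
sum: t=0:+1/1935360 = 1/1935360
3j²(6 1 7; 2 1 -3) = Δ·Π!·Σ² = 3/91  (sign +1)
combine: 4πI² = 585·7/195·3/91 = 9/13
take √, sign -1: I = -0.23471705

-0.234717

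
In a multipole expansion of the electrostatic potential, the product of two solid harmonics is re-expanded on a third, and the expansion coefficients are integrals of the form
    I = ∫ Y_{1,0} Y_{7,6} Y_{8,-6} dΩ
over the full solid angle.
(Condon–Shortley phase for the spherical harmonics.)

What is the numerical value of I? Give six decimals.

0.161907

m-sum 0 ✓  L=16 even ✓  6≤8≤8 ✓
Π(2lᵢ+1) = 3×15×17 = 765
triangle coeff Δ(1,7,8) = 1/2040
Σ_t [0,0]: t=0:+1/25401600 = 1/25401600
(3j)²=8/255 [(1 7 8; 0 0 0)], sign=+1
Σ_t [0,0]: t=0:+1/6227020800 = 1/6227020800
(3j)²=7/510 [(1 7 8; 0 6 -6)], sign=+1
⇒ 4πI² = 28/85
I = (+1)√(28/85/(4π)) = 0.16190663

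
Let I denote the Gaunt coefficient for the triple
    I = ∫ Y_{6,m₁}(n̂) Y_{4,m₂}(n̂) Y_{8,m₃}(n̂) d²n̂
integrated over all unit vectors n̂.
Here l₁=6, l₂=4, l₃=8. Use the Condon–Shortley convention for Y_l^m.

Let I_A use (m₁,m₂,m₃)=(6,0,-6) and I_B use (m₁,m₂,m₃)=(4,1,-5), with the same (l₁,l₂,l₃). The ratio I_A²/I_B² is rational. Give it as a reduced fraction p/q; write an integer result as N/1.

l's match ⇒ only the (l;m) 3-j factors differ between A and B.
A: triangle coeff Δ(6,4,8) = 1/23279256; Σ_t [0,0]: t=0:+1/348364800 = 1/348364800; (3j)²=11/646 [(6 4 8; 6 0 -6)], sign=+1
B: triangle coeff Δ(6,4,8) = 1/23279256; Σ_t [0,2]: t=0:+1/19353600 t=1:−1/17418240 t=2:+1/261273600 = -1/522547200; (3j)²=5/162792 [(6 4 8; 4 1 -5)], sign=+1
I_A²/I_B² = (11/646)/(5/162792) = 2772/5

2772/5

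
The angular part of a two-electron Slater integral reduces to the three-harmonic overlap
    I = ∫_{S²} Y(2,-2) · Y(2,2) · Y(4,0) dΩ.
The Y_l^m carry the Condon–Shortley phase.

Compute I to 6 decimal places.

0.040299

Rules hold: Σm=0, L=8 even, 0≤4≤4.
N = 5·5·9 = 225
Δ = 0!·4!·4!/9! = 1/630
Racah Σ t=0..0: t=0:+1/16 = 1/16
⇒ 3j(2 2 4; 0 0 0)² = 2/35, sgn +1
Racah Σ t=0..0: t=0:+1/576 = 1/576
⇒ 3j(2 2 4; -2 2 0)² = 1/630, sgn +1
4πI² = N·(3j₀)²·(3jₘ)² = 1/49
I = +1·√(0.0204082/4π) = 0.04029926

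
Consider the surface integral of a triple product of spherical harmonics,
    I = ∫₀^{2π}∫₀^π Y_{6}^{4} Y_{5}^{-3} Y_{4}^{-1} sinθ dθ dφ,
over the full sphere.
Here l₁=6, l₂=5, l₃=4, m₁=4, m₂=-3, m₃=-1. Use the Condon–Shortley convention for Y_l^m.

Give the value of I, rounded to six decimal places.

Σlᵢ=15 odd — θ-integrand is odd under cosθ→−cosθ; I=0

0.000000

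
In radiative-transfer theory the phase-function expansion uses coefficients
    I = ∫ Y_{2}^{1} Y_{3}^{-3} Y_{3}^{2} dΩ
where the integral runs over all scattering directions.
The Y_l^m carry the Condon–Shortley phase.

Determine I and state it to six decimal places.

Rules hold: Σm=0, L=8 even, 1≤3≤5.
N = 5·7·7 = 245
Δ = 2!·2!·4!/9! = 1/3780
Racah Σ t=0..2: t=0:+1/24 t=1:−1/4 t=2:+1/24 = -1/6
⇒ 3j(2 3 3; 0 0 0)² = 4/105, sgn +1
Racah Σ t=0..0: t=0:+1/48 = 1/48
⇒ 3j(2 3 3; 1 -3 2)² = 5/84, sgn -1
4πI² = N·(3j₀)²·(3jₘ)² = 5/9
I = -1·√(0.555556/4π) = -0.21026104

-0.210261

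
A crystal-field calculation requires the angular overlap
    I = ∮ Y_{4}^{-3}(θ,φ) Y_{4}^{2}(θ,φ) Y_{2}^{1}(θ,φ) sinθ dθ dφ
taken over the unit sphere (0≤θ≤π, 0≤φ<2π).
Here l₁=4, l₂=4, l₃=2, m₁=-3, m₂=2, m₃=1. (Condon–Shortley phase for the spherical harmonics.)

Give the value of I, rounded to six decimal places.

m-sum 0 ✓  L=10 even ✓  0≤2≤8 ✓
Π(2lᵢ+1) = 9×9×5 = 405
triangle coeff Δ(4,4,2) = 1/13860
Σ_t [2,4]: t=2:+1/192 t=3:−1/36 t=4:+1/192 = -5/288
(3j)²=20/693 [(4 4 2; 0 0 0)], sign=-1
Σ_t [5,6]: t=5:−1/240 t=6:+1/1440 = -1/288
(3j)²=5/132 [(4 4 2; -3 2 1)], sign=+1
⇒ 4πI² = 375/847
I = (-1)√(375/847/(4π)) = -0.18770204

-0.187702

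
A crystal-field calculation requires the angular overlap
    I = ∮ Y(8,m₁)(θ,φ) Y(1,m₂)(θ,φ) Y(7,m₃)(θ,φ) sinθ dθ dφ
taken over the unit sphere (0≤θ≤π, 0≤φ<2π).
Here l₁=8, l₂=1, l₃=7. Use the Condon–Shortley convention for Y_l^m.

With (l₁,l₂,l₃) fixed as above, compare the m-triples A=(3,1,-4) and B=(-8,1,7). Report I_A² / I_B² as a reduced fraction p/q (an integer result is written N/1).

1/12

Same 8,1,7: normalisation and zero-m 3j drop out of the ratio.
A: Δ: 2! 14! 0! / 17! → 1/2040; sum: t=2:+1/479001600 = 1/479001600; 3j²(8 1 7; 3 1 -4) = Δ·Π!·Σ² = 1/204  (sign -1)
B: Δ: 2! 14! 0! / 17! → 1/2040; sum: t=2:+1/174356582400 = 1/174356582400; 3j²(8 1 7; -8 1 7) = Δ·Π!·Σ² = 1/17  (sign +1)
I_A²/I_B² = (1/204)/(1/17) = 1/12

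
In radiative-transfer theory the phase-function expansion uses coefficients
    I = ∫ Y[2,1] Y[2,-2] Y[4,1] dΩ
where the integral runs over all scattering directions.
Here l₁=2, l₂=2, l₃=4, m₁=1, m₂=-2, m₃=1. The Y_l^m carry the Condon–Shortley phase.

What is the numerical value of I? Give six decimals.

m-sum 0 ✓  L=8 even ✓  0≤4≤4 ✓
Π(2lᵢ+1) = 5×5×9 = 225
triangle coeff Δ(2,2,4) = 1/630
Σ_t [0,0]: t=0:+1/16 = 1/16
(3j)²=2/35 [(2 2 4; 0 0 0)], sign=+1
Σ_t [0,0]: t=0:+1/144 = 1/144
(3j)²=1/126 [(2 2 4; 1 -2 1)], sign=-1
⇒ 4πI² = 5/49
I = (-1)√(5/49/(4π)) = -0.09011188

-0.090112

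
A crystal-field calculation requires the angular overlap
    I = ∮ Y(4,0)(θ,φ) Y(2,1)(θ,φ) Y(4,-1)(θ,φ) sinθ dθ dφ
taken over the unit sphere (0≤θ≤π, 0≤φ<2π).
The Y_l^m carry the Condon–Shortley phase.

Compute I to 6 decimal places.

Rules hold: Σm=0, L=10 even, 2≤4≤6.
N = 9·5·9 = 405
Δ = 2!·6!·2!/11! = 1/13860
Racah Σ t=0..2: t=0:+1/192 t=1:−1/36 t=2:+1/192 = -5/288
⇒ 3j(4 2 4; 0 0 0)² = 20/693, sgn -1
Racah Σ t=1..2: t=1:−1/72 t=2:+1/96 = -1/288
⇒ 3j(4 2 4; 0 1 -1)² = 1/462, sgn +1
4πI² = N·(3j₀)²·(3jₘ)² = 150/5929
I = -1·√(0.0252994/4π) = -0.04486937

-0.044869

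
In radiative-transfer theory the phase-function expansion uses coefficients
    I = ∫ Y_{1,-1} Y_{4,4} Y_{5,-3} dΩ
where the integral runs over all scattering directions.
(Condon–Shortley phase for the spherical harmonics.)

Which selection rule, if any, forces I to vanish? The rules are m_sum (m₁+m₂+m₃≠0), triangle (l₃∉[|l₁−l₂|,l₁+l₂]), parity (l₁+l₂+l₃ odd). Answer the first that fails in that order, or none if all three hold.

azimuthal sum: -1 + 4 − 3 = 0  ✓
3 ≤ 5 ≤ 5 (triangle on l)  ✓
L = 1 + 4 + 5 = 10 (even)  ✓

none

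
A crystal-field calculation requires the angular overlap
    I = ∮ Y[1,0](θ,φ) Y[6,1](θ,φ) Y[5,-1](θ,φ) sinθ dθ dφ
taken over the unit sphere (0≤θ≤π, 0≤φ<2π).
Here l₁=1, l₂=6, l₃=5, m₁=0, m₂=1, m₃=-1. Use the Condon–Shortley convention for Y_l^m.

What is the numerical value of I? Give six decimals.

-0.241725

Checks pass: Σm=0; 12 even; l₃=5∈[5,7].
(2·1+1)(2·6+1)(2·5+1) = 429
Δ: 2! 0! 10! / 13! → 1/858
sum: t=1:−1/14400 = -1/14400
3j²(1 6 5; 0 0 0) = Δ·Π!·Σ² = 6/143  (sign +1)
sum: t=1:−1/17280 = -1/17280
3j²(1 6 5; 0 1 -1) = Δ·Π!·Σ² = 35/858  (sign -1)
combine: 4πI² = 429·6/143·35/858 = 105/143
take √, sign -1: I = -0.24172507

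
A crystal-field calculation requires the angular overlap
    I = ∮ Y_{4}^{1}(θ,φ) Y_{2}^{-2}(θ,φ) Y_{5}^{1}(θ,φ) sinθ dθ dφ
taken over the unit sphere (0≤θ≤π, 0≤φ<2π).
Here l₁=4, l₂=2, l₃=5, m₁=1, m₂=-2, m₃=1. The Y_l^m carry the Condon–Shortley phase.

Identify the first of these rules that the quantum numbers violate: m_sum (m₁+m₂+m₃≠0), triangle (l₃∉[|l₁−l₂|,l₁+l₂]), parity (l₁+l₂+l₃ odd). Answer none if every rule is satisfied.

parity

Σmᵢ = 0  ✓
l₃∈[|l₁−l₂|,l₁+l₂]=[2,6], have l₃=5  ✓
Σlᵢ = 11 ⇒ odd  ✗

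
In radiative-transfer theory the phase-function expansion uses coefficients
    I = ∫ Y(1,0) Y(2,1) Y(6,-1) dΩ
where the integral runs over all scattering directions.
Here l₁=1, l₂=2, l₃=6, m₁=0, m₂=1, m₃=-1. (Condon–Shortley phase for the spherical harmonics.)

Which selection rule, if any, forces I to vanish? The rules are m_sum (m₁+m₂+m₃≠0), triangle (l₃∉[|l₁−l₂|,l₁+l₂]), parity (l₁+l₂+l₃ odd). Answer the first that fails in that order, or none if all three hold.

m₁+m₂+m₃ = 0 + 1 − 1 = 0  ✓
triangle: |1−2|=1 ≤ l₃=6 ≤ 1+2=3  ✗
parity: l₁+l₂+l₃ = 9 is odd

triangle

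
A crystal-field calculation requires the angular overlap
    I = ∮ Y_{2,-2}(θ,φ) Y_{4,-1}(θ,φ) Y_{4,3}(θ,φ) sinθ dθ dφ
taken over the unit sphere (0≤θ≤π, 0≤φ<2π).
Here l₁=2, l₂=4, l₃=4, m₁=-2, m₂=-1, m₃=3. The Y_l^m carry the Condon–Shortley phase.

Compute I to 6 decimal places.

Rules hold: Σm=0, L=10 even, 2≤4≤6.
N = 5·9·9 = 405
Δ = 2!·2!·6!/11! = 1/13860
Racah Σ t=0..2: t=0:+1/192 t=1:−1/36 t=2:+1/192 = -5/288
⇒ 3j(2 4 4; 0 0 0)² = 20/693, sgn -1
Racah Σ t=2..2: t=2:+1/480 = 1/480
⇒ 3j(2 4 4; -2 -1 3)² = 3/110, sgn -1
4πI² = N·(3j₀)²·(3jₘ)² = 270/847
I = +1·√(0.318772/4π) = 0.15927046

0.159270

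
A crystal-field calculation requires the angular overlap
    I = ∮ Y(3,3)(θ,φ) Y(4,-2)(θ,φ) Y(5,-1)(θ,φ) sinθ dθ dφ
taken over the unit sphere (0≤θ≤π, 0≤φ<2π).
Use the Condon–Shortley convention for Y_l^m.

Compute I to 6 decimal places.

0.143662

Checks pass: Σm=0; 12 even; l₃=5∈[1,7].
(2·3+1)(2·4+1)(2·5+1) = 693
Δ: 2! 4! 6! / 13! → 1/180180
sum: t=0:+1/576 t=1:−1/144 t=2:+1/576 = -1/288
3j²(3 4 5; 0 0 0) = Δ·Π!·Σ² = 20/1001  (sign +1)
sum: t=0:+1/2304 = 1/2304
3j²(3 4 5; 3 -2 -1) = Δ·Π!·Σ² = 75/4004  (sign +1)
combine: 4πI² = 693·20/1001·75/4004 = 3375/13013
take √, sign +1: I = 0.14366244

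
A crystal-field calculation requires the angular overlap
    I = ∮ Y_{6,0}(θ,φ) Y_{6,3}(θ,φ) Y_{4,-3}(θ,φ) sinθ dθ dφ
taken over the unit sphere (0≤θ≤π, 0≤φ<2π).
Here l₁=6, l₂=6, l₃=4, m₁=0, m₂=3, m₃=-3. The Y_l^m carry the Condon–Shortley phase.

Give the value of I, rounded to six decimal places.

0.109740

Rules hold: Σm=0, L=16 even, 0≤4≤12.
N = 13·13·9 = 1521
Δ = 8!·4!·4!/17! = 1/15315300
Racah Σ t=2..6: t=2:+1/829440 t=3:−1/25920 t=4:+1/9216 t=5:−1/25920 t=6:+1/829440 = 7/207360
⇒ 3j(6 6 4; 0 0 0)² = 28/2431, sgn +1
Racah Σ t=5..6: t=5:−1/103680 t=6:+1/207360 = -1/207360
⇒ 3j(6 6 4; 0 3 -3)² = 21/2431, sgn +1
4πI² = N·(3j₀)²·(3jₘ)² = 5292/34969
I = +1·√(0.151334/4π) = 0.10973960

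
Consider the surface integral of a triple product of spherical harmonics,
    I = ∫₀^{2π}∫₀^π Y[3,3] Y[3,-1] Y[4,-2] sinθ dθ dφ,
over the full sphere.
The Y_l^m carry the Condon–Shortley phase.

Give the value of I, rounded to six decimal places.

-0.188451

m-sum 0 ✓  L=10 even ✓  0≤4≤6 ✓
Π(2lᵢ+1) = 7×7×9 = 441
triangle coeff Δ(3,3,4) = 1/34650
Σ_t [0,2]: t=0:+1/72 t=1:−1/16 t=2:+1/72 = -5/144
(3j)²=2/77 [(3 3 4; 0 0 0)], sign=-1
Σ_t [0,0]: t=0:+1/192 = 1/192
(3j)²=3/77 [(3 3 4; 3 -1 -2)], sign=+1
⇒ 4πI² = 54/121
I = (-1)√(54/121/(4π)) = -0.18845135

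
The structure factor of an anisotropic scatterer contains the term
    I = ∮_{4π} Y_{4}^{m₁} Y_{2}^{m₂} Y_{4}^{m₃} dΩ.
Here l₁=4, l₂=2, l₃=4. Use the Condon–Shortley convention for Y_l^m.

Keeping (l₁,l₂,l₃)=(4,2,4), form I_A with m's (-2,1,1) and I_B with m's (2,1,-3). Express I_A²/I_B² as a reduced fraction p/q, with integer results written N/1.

81/175

l's match ⇒ only the (l;m) 3-j factors differ between A and B.
A: triangle coeff Δ(4,2,4) = 1/13860; Σ_t [1,2]: t=1:−1/240 t=2:+1/96 = 1/160; (3j)²=27/1540 [(4 2 4; -2 1 1)], sign=-1
B: triangle coeff Δ(4,2,4) = 1/13860; Σ_t [1,2]: t=1:−1/240 t=2:+1/1440 = -1/288; (3j)²=5/132 [(4 2 4; 2 1 -3)], sign=+1
I_A²/I_B² = (27/1540)/(5/132) = 81/175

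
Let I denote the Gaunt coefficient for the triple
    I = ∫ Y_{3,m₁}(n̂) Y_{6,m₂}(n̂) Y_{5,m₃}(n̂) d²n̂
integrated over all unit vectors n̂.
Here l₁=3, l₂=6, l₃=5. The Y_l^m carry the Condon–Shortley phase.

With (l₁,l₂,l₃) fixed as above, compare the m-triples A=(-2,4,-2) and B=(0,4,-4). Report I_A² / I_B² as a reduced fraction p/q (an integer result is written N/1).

Shared (l₁,l₂,l₃)=(3,6,5): N and (l;000)² cancel in I_A²/I_B².
A: Δ = 4!·2!·8!/15! = 1/675675; Racah Σ t=3..4: t=3:−1/60480 t=4:+1/34560 = 1/80640; ⇒ 3j(3 6 5; -2 4 -2)² = 6/1001, sgn -1
B: Δ = 4!·2!·8!/15! = 1/675675; Racah Σ t=2..3: t=2:+1/161280 t=3:−1/60480 = -1/96768; ⇒ 3j(3 6 5; 0 4 -4)² = 15/1001, sgn +1
I_A²/I_B² = (6/1001)/(15/1001) = 2/5

2/5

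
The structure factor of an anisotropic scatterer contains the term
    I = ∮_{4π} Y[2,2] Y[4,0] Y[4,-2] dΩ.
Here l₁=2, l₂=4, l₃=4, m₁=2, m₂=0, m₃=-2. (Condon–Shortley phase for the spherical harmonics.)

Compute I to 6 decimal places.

Rules hold: Σm=0, L=10 even, 2≤4≤6.
N = 5·9·9 = 405
Δ = 2!·2!·6!/11! = 1/13860
Racah Σ t=0..2: t=0:+1/192 t=1:−1/36 t=2:+1/192 = -5/288
⇒ 3j(2 4 4; 0 0 0)² = 20/693, sgn -1
Racah Σ t=0..0: t=0:+1/192 = 1/192
⇒ 3j(2 4 4; 2 0 -2)² = 3/77, sgn +1
4πI² = N·(3j₀)²·(3jₘ)² = 2700/5929
I = -1·√(0.455389/4π) = -0.19036462

-0.190365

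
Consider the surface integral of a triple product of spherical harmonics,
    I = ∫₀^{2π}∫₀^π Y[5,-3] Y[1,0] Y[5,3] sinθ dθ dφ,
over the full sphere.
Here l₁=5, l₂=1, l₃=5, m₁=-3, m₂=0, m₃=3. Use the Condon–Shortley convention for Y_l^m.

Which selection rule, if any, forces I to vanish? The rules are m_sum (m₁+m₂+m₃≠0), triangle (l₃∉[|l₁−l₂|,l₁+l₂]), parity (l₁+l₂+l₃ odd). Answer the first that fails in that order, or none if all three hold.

azimuthal sum: -3 + 0 + 3 = 0  ✓
4 ≤ 5 ≤ 6 (triangle on l)  ✓
L = 5 + 1 + 5 = 11 (odd)  ✗

parity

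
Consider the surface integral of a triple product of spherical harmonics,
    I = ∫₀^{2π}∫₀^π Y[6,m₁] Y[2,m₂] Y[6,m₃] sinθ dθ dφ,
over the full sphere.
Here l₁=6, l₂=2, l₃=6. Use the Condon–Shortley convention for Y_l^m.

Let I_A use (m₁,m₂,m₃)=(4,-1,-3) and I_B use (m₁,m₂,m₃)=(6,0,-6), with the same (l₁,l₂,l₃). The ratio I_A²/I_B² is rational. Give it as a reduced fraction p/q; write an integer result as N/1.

Same 6,2,6: normalisation and zero-m 3j drop out of the ratio.
A: Δ: 2! 10! 2! / 15! → 1/90090; sum: t=0:+1/161280 t=1:−1/725760 = 1/207360; 3j²(6 2 6; 4 -1 -3) = Δ·Π!·Σ² = 7/286  (sign -1)
B: Δ: 2! 10! 2! / 15! → 1/90090; sum: t=0:+1/14515200 = 1/14515200; 3j²(6 2 6; 6 0 -6) = Δ·Π!·Σ² = 22/455  (sign +1)
I_A²/I_B² = (7/286)/(22/455) = 245/484

245/484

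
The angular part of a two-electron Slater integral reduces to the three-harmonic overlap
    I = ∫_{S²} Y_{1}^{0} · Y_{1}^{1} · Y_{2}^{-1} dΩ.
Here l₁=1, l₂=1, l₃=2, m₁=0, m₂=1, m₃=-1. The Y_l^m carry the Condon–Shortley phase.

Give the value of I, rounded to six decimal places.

-0.218510

m-sum 0 ✓  L=4 even ✓  0≤2≤2 ✓
Π(2lᵢ+1) = 3×3×5 = 45
triangle coeff Δ(1,1,2) = 1/30
Σ_t [0,0]: t=0:+1/1 = 1/1
(3j)²=2/15 [(1 1 2; 0 0 0)], sign=+1
Σ_t [0,0]: t=0:+1/2 = 1/2
(3j)²=1/10 [(1 1 2; 0 1 -1)], sign=-1
⇒ 4πI² = 3/5
I = (-1)√(3/5/(4π)) = -0.21850969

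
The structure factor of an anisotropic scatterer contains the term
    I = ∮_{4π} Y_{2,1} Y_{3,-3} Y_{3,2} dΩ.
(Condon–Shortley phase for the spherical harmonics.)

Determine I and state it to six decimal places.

m-sum 0 ✓  L=8 even ✓  1≤3≤5 ✓
Π(2lᵢ+1) = 5×7×7 = 245
triangle coeff Δ(2,3,3) = 1/3780
Σ_t [0,2]: t=0:+1/24 t=1:−1/4 t=2:+1/24 = -1/6
(3j)²=4/105 [(2 3 3; 0 0 0)], sign=+1
Σ_t [0,0]: t=0:+1/48 = 1/48
(3j)²=5/84 [(2 3 3; 1 -3 2)], sign=-1
⇒ 4πI² = 5/9
I = (-1)√(5/9/(4π)) = -0.21026104

-0.210261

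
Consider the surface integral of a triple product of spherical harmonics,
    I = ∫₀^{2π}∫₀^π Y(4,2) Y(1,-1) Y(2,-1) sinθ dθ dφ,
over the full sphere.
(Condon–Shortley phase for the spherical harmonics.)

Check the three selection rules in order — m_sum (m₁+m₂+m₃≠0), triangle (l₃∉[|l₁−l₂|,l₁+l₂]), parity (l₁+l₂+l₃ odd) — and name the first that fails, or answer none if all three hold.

m₁+m₂+m₃ = 2 − 1 − 1 = 0  ✓
triangle: |4−1|=3 ≤ l₃=2 ≤ 4+1=5  ✗
parity: l₁+l₂+l₃ = 7 is odd

triangle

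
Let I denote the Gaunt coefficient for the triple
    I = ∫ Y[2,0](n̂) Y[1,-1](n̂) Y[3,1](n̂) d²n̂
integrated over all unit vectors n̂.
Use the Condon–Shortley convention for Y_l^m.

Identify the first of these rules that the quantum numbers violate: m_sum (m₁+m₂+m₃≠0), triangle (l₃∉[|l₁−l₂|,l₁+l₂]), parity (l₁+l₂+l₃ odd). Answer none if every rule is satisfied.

m₁+m₂+m₃ = 0 − 1 + 1 = 0  ✓
triangle: |2−1|=1 ≤ l₃=3 ≤ 2+1=3  ✓
parity: l₁+l₂+l₃ = 6 is even  ✓

none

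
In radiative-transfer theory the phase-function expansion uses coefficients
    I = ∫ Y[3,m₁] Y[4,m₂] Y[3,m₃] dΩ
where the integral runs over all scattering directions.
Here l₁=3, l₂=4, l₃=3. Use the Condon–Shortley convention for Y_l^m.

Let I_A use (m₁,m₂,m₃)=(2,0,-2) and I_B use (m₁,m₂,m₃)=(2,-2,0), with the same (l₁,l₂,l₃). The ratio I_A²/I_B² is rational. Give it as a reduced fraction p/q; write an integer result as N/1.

l's match ⇒ only the (l;m) 3-j factors differ between A and B.
A: triangle coeff Δ(3,4,3) = 1/34650; Σ_t [0,1]: t=0:+1/576 t=1:−1/72 = -7/576; (3j)²=7/198 [(3 4 3; 2 0 -2)], sign=+1
B: triangle coeff Δ(3,4,3) = 1/34650; Σ_t [0,1]: t=0:+1/96 t=1:−1/72 = -1/288; (3j)²=1/462 [(3 4 3; 2 -2 0)], sign=+1
I_A²/I_B² = (7/198)/(1/462) = 49/3

49/3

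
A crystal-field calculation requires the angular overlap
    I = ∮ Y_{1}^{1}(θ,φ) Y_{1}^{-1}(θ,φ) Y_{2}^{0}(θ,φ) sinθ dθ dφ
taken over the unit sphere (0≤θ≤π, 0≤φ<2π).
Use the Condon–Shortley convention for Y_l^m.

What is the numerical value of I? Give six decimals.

Checks pass: Σm=0; 4 even; l₃=2∈[0,2].
(2·1+1)(2·1+1)(2·2+1) = 45
Δ: 0! 2! 2! / 5! → 1/30
sum: t=0:+1/1 = 1/1
3j²(1 1 2; 0 0 0) = Δ·Π!·Σ² = 2/15  (sign +1)
sum: t=0:+1/4 = 1/4
3j²(1 1 2; 1 -1 0) = Δ·Π!·Σ² = 1/30  (sign +1)
combine: 4πI² = 45·2/15·1/30 = 1/5
take √, sign +1: I = 0.12615663

0.126157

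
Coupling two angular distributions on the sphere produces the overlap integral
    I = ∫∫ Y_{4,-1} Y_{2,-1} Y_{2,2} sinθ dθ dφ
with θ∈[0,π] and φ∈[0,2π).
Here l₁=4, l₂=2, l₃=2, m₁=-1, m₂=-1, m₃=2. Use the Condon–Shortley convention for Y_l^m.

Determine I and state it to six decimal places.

m-sum 0 ✓  L=8 even ✓  2≤2≤6 ✓
Π(2lᵢ+1) = 9×5×5 = 225
triangle coeff Δ(4,2,2) = 1/630
Σ_t [2,2]: t=2:+1/16 = 1/16
(3j)²=2/35 [(4 2 2; 0 0 0)], sign=+1
Σ_t [1,1]: t=1:−1/144 = -1/144
(3j)²=1/126 [(4 2 2; -1 -1 2)], sign=-1
⇒ 4πI² = 5/49
I = (-1)√(5/49/(4π)) = -0.09011188

-0.090112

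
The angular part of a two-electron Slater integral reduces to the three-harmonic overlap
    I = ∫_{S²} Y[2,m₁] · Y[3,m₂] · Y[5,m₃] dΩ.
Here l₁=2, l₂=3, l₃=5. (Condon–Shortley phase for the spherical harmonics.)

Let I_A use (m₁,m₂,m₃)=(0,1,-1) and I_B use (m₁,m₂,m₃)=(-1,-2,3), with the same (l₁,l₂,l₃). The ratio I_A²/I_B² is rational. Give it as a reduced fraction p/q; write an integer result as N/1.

45/56

Same 2,3,5: normalisation and zero-m 3j drop out of the ratio.
A: Δ: 0! 4! 6! / 11! → 1/2310; sum: t=0:+1/192 = 1/192; 3j²(2 3 5; 0 1 -1) = Δ·Π!·Σ² = 3/77  (sign +1)
B: Δ: 0! 4! 6! / 11! → 1/2310; sum: t=0:+1/720 = 1/720; 3j²(2 3 5; -1 -2 3) = Δ·Π!·Σ² = 8/165  (sign +1)
I_A²/I_B² = (3/77)/(8/165) = 45/56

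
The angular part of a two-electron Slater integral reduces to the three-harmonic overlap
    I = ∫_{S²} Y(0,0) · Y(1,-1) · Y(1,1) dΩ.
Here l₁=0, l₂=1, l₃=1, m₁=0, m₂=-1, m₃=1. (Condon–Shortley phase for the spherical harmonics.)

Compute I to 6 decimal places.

-0.282095

Rules hold: Σm=0, L=2 even, 1≤1≤1.
N = 1·3·3 = 9
Δ = 0!·0!·2!/3! = 1/3
Racah Σ t=0..0: t=0:+1/1 = 1/1
⇒ 3j(0 1 1; 0 0 0)² = 1/3, sgn -1
Racah Σ t=0..0: t=0:+1/2 = 1/2
⇒ 3j(0 1 1; 0 -1 1)² = 1/3, sgn +1
4πI² = N·(3j₀)²·(3jₘ)² = 1/1
I = -1·√(1/4π) = -0.28209479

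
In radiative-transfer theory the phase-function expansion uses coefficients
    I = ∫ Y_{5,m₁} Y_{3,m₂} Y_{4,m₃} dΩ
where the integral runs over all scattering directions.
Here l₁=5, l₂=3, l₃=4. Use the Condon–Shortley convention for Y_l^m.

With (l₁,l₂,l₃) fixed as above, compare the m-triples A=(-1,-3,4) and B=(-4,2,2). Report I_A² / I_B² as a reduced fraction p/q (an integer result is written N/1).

Shared (l₁,l₂,l₃)=(5,3,4): N and (l;000)² cancel in I_A²/I_B².
A: Δ = 4!·6!·2!/13! = 1/180180; Racah Σ t=0..0: t=0:+1/34560 = 1/34560; ⇒ 3j(5 3 4; -1 -3 4)² = 1/429, sgn +1
B: Δ = 4!·6!·2!/13! = 1/180180; Racah Σ t=3..4: t=3:−1/8640 t=4:+1/2880 = 1/4320; ⇒ 3j(5 3 4; -4 2 2)² = 8/429, sgn +1
I_A²/I_B² = (1/429)/(8/429) = 1/8

1/8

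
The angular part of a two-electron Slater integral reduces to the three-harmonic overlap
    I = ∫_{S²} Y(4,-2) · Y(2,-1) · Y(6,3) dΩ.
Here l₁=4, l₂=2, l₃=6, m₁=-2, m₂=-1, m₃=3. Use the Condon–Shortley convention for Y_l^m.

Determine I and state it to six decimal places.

Checks pass: Σm=0; 12 even; l₃=6∈[2,6].
(2·4+1)(2·2+1)(2·6+1) = 585
Δ: 0! 8! 4! / 13! → 1/6435
sum: t=0:+1/2304 = 1/2304
3j²(4 2 6; 0 0 0) = Δ·Π!·Σ² = 5/143  (sign +1)
sum: t=0:+1/8640 = 1/8640
3j²(4 2 6; -2 -1 3) = Δ·Π!·Σ² = 28/715  (sign -1)
combine: 4πI² = 585·5/143·28/715 = 1260/1573
take √, sign -1: I = -0.25247360

-0.252474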